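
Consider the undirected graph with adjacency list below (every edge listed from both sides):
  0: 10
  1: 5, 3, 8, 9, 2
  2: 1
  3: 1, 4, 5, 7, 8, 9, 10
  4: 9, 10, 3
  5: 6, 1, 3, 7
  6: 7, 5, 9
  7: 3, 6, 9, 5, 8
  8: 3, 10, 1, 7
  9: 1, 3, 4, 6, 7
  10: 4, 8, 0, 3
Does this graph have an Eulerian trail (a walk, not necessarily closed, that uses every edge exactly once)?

No

Degrees: 0:1, 1:5, 2:1, 3:7, 4:3, 5:4, 6:3, 7:5, 8:4, 9:5, 10:4
Odd-degree vertices: 0, 1, 2, 3, 4, 6, 7, 9 (8 total).
With 8 odd-degree vertices (more than two), no single trail can use every edge.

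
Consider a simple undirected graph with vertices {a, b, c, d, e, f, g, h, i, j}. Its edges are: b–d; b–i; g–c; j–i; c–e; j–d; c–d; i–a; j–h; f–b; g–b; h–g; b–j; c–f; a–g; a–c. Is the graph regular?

No

Degrees: a:3, b:5, c:5, d:3, e:1, f:2, g:4, h:2, i:3, j:4
Degrees are not all equal (e.g. deg(e)=1 but deg(b)=5); not regular.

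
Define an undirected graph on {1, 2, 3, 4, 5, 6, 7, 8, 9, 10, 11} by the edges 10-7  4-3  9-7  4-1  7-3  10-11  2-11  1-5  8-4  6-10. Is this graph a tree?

Yes

The graph has 11 vertices and 10 edges.
Connected and |E| = |V| - 1, which characterizes a tree.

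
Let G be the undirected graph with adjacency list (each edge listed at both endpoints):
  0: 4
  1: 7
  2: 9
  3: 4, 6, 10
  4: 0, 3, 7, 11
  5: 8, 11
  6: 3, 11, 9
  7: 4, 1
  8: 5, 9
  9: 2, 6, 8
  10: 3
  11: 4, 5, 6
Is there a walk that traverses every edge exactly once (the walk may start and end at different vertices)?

Degrees: 0:1, 1:1, 2:1, 3:3, 4:4, 5:2, 6:3, 7:2, 8:2, 9:3, 10:1, 11:3
Odd-degree vertices: 0, 1, 2, 3, 6, 9, 10, 11 (8 total).
An Eulerian trail requires 0 or 2 odd-degree vertices; here there are 8.

No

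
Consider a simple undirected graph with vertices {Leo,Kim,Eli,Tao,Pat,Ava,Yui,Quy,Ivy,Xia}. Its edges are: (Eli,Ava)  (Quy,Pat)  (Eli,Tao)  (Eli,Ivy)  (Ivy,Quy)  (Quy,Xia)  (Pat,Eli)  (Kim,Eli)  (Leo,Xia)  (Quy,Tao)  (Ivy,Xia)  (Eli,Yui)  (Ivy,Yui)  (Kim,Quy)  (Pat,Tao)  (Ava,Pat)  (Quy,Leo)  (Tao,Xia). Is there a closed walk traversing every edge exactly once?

Yes

Degrees: Leo:2, Kim:2, Eli:6, Tao:4, Pat:4, Ava:2, Yui:2, Quy:6, Ivy:4, Xia:4
Every vertex has even degree and the edges form a single connected piece, so an Eulerian circuit exists.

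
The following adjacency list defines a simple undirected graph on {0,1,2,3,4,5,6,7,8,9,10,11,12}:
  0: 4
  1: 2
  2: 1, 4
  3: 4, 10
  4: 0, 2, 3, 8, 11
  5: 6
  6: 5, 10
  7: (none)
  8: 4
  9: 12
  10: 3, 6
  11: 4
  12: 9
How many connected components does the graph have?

3

Component: {7}
Component: {9, 12}
Component: {0, 1, 2, 3, 4, 5, 6, 8, 10, 11}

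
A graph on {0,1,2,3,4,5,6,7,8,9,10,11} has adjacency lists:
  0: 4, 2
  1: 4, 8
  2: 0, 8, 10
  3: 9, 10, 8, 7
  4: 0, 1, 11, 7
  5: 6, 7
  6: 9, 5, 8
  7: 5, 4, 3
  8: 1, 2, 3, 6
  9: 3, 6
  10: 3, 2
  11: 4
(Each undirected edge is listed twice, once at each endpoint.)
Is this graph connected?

Yes

Starting from 0 and exploring outward reaches every vertex (0, 2, 4, 8, 10, 1, 11, 7, 3, 6, 5, 9); the graph is connected.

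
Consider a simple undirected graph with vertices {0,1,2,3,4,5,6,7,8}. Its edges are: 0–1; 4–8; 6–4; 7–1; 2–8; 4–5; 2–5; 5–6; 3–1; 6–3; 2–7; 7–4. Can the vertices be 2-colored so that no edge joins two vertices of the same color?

No

The cycle 5-6-4-5 has length 3, which is odd, so the graph is not bipartite.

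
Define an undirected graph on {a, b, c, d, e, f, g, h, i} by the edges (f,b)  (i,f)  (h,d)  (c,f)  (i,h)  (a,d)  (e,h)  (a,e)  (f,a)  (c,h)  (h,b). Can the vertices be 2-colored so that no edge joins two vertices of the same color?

No

The cycle f-a-d-h-i-f has length 5, which is odd, so the graph is not bipartite.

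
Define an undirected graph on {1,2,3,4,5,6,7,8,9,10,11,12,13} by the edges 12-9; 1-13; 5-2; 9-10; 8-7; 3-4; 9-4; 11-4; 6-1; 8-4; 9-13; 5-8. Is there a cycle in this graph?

|V| = 13, |E| = 12, number of components = 1.
A forest on 13 vertices with 1 component has exactly 12 edges, which matches — so no cycle.

No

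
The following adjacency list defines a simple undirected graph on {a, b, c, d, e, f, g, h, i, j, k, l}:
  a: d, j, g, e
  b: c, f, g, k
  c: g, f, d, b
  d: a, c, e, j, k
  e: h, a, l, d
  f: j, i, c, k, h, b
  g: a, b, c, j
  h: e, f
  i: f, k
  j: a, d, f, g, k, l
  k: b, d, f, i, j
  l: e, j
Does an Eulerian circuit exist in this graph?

Degrees: a:4, b:4, c:4, d:5, e:4, f:6, g:4, h:2, i:2, j:6, k:5, l:2
Vertices with odd degree: d, k. An Eulerian circuit requires all degrees even.

No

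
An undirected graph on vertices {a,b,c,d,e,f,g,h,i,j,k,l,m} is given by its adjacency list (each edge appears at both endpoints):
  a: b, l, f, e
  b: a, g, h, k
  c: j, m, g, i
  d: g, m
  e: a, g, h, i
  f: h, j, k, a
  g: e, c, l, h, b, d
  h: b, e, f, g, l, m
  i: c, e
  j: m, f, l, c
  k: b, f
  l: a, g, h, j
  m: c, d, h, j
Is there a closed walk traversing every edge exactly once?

Yes

Degrees: a:4, b:4, c:4, d:2, e:4, f:4, g:6, h:6, i:2, j:4, k:2, l:4, m:4
Every vertex has even degree and the edges form a single connected piece, so an Eulerian circuit exists.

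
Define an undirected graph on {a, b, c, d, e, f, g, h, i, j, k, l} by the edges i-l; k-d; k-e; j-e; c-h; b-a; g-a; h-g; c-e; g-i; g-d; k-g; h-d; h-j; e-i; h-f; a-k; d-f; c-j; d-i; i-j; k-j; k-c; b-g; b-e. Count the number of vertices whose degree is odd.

8

Degrees: a:3, b:3, c:4, d:5, e:5, f:2, g:6, h:5, i:5, j:5, k:6, l:1
Odd-degree vertices: a, b, d, e, h, i, j, l.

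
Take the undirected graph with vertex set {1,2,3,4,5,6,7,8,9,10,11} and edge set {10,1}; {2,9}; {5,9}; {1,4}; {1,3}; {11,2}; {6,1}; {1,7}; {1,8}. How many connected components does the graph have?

2

Component: {2, 5, 9, 11}
Component: {1, 3, 4, 6, 7, 8, 10}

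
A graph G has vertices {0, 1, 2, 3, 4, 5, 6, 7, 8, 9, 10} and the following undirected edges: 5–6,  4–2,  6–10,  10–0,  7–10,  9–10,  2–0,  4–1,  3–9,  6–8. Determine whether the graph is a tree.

|V| = 11, |E| = 10.
Connected and |E| = |V| - 1, which characterizes a tree.

Yes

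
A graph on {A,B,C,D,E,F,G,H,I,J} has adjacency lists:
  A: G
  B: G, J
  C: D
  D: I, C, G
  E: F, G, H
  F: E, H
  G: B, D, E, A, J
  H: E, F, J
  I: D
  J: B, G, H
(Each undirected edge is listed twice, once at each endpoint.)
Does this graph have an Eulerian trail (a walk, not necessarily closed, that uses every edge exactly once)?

No

Degrees: A:1, B:2, C:1, D:3, E:3, F:2, G:5, H:3, I:1, J:3
Odd-degree vertices: A, C, D, E, G, H, I, J (8 total).
An Eulerian trail requires 0 or 2 odd-degree vertices; here there are 8.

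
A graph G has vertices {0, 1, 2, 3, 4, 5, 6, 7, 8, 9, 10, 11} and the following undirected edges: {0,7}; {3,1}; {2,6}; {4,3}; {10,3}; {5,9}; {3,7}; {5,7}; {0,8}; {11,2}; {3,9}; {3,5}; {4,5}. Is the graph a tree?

No

The graph has 12 vertices and 13 edges.
It splits into 2 components, so it cannot be a tree.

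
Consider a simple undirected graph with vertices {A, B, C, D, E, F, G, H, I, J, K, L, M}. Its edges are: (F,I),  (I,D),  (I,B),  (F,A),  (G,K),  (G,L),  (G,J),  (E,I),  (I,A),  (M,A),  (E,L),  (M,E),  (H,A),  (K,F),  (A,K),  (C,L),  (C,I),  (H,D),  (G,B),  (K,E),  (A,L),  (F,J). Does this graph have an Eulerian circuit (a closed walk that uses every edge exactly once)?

Yes

Degrees: A:6, B:2, C:2, D:2, E:4, F:4, G:4, H:2, I:6, J:2, K:4, L:4, M:2
All degrees are even and the non-isolated vertices are connected — an Eulerian circuit exists.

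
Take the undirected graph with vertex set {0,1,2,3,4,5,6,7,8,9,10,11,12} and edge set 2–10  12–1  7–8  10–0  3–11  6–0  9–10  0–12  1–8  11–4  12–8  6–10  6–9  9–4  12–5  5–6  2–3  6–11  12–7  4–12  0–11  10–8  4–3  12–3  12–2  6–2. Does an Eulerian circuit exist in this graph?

No

Degrees: 0:4, 1:2, 2:4, 3:4, 4:4, 5:2, 6:6, 7:2, 8:4, 9:3, 10:5, 11:4, 12:8
Vertices with odd degree: 9, 10. An Eulerian circuit requires all degrees even.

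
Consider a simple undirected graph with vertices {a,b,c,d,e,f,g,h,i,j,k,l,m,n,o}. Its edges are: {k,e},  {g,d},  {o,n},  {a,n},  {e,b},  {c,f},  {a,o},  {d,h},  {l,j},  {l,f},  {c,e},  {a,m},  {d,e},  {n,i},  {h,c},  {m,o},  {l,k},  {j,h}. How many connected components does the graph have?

Component: {a, i, m, n, o}
Component: {b, c, d, e, f, g, h, j, k, l}

2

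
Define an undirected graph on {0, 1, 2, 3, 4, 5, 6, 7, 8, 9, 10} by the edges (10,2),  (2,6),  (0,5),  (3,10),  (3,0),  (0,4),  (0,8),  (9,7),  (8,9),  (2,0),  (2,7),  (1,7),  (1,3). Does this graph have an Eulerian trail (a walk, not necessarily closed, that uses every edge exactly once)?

Degrees: 0:5, 1:2, 2:4, 3:3, 4:1, 5:1, 6:1, 7:3, 8:2, 9:2, 10:2
Odd-degree vertices: 0, 3, 4, 5, 6, 7 (6 total).
With 6 odd-degree vertices (more than two), no single trail can use every edge.

No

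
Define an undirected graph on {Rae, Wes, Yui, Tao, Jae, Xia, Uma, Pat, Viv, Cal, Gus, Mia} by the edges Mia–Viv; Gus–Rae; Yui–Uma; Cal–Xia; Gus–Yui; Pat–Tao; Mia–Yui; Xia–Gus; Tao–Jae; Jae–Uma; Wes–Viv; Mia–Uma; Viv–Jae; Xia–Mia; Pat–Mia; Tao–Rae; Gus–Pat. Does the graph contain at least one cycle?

Yes

|V| = 12, |E| = 17, number of components = 1.
Since 17 > 12 - 1, a cycle must exist; for instance Mia-Viv-Jae-Uma-Mia.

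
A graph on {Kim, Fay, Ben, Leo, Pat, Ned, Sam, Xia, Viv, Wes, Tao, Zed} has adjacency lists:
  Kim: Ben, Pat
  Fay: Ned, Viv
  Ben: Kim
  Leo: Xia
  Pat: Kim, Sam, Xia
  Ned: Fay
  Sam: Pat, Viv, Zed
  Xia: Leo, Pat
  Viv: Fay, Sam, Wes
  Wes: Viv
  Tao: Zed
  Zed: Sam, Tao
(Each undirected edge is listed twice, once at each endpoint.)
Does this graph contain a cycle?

|V| = 12, |E| = 11, number of components = 1.
Since 11 = 12 - 1, the graph is a forest and contains no cycle.

No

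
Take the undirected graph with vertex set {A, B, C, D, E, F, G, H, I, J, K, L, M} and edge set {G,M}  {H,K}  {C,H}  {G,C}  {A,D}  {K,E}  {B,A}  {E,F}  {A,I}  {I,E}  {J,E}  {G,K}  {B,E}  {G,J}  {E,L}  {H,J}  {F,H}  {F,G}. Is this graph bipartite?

Partition the vertices as {B, C, D, F, I, J, K, L, M} vs {A, E, G, H}. Each listed edge has one endpoint in each part, so the graph is bipartite.

Yes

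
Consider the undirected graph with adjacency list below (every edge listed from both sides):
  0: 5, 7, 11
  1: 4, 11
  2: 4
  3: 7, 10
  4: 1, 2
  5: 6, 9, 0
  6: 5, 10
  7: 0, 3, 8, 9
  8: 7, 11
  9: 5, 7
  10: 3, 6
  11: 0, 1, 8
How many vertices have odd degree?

4

Degrees: 0:3, 1:2, 2:1, 3:2, 4:2, 5:3, 6:2, 7:4, 8:2, 9:2, 10:2, 11:3
Odd-degree vertices: 0, 2, 5, 11.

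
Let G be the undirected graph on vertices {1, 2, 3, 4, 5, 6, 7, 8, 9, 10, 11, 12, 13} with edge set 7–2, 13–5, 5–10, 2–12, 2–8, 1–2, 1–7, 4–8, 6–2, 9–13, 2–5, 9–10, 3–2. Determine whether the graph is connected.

No

Component: {11}
Component: {1, 2, 3, 4, 5, 6, 7, 8, 9, 10, 12, 13}
No edge joins these 2 groups, so the graph is disconnected.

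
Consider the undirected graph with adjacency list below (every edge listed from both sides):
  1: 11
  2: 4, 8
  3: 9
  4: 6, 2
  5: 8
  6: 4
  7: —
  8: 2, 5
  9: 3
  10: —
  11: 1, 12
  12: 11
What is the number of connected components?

5

Component: {7}
Component: {10}
Component: {3, 9}
Component: {1, 11, 12}
Component: {2, 4, 5, 6, 8}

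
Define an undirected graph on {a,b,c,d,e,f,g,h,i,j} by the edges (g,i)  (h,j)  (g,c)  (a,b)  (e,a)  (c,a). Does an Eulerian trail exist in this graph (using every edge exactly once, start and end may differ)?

Degrees: a:3, b:1, c:2, d:0, e:1, f:0, g:2, h:1, i:1, j:1
Odd-degree vertices: a, b, e, h, i, j (6 total).
With 6 odd-degree vertices (more than two), no single trail can use every edge.

No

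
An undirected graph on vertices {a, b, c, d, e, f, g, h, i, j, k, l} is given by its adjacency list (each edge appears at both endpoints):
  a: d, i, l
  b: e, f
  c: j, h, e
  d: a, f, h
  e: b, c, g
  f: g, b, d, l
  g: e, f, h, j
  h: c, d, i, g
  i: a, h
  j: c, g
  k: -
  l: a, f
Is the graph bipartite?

Yes

Color {b, c, d, g, i, k, l} black and {a, e, f, h, j} white. No edge joins two same-colored vertices, so the graph is bipartite.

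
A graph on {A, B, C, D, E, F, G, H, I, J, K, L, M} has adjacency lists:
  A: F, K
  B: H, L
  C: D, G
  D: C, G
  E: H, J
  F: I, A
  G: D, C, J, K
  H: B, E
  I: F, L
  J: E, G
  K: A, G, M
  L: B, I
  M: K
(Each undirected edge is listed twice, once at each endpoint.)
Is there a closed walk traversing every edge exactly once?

No

Degrees: A:2, B:2, C:2, D:2, E:2, F:2, G:4, H:2, I:2, J:2, K:3, L:2, M:1
Vertices with odd degree: K, M. An Eulerian circuit requires all degrees even.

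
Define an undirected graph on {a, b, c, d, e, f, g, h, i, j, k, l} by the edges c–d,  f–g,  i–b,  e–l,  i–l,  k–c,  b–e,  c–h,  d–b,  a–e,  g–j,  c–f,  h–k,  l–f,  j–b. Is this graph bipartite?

h-k-c-h is an odd cycle (length 3), and a bipartite graph can contain only even cycles.

No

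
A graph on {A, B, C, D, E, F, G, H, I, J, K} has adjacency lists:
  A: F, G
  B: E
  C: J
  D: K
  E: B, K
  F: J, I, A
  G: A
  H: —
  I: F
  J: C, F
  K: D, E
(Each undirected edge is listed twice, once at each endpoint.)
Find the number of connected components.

3

Component: {H}
Component: {B, D, E, K}
Component: {A, C, F, G, I, J}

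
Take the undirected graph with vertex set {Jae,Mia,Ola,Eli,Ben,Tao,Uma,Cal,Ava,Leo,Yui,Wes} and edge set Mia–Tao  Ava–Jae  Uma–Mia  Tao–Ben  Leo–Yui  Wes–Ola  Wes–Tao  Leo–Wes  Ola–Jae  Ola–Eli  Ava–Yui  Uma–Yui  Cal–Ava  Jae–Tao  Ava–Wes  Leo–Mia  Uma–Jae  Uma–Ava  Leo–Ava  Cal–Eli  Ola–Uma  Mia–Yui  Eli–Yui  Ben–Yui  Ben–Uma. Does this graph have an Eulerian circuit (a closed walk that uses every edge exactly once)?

Degrees: Jae:4, Mia:4, Ola:4, Eli:3, Ben:3, Tao:4, Uma:6, Cal:2, Ava:6, Leo:4, Yui:6, Wes:4
Vertices with odd degree: Eli, Ben. An Eulerian circuit requires all degrees even.

No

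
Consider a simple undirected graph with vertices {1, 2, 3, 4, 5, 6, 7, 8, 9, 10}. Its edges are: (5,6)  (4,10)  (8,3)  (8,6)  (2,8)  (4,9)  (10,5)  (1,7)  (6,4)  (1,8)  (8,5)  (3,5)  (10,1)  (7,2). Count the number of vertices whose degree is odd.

Degrees: 1:3, 2:2, 3:2, 4:3, 5:4, 6:3, 7:2, 8:5, 9:1, 10:3
Odd-degree vertices: 1, 4, 6, 8, 9, 10.

6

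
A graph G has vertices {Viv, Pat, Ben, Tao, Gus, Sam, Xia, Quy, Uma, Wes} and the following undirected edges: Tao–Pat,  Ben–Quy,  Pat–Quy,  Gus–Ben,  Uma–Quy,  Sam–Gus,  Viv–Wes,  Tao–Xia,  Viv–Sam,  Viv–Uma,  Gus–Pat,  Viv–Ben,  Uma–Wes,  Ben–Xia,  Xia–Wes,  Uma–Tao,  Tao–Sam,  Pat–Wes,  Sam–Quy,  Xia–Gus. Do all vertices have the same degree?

Yes

Degrees: Viv:4, Pat:4, Ben:4, Tao:4, Gus:4, Sam:4, Xia:4, Quy:4, Uma:4, Wes:4
All degrees equal 4; the graph is regular.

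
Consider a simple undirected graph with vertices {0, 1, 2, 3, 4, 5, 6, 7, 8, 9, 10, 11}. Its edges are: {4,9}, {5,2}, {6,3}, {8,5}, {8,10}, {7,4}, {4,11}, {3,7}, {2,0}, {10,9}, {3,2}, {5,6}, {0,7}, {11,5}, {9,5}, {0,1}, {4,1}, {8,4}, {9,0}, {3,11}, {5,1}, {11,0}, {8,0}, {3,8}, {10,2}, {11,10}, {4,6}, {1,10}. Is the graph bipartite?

Yes

Color {1, 2, 6, 7, 8, 9, 11} black and {0, 3, 4, 5, 10} white. No edge joins two same-colored vertices, so the graph is bipartite.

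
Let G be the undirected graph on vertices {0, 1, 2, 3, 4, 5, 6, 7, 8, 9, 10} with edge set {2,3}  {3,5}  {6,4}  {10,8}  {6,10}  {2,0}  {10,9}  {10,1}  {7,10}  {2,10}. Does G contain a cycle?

No

|V| = 11, |E| = 10, number of components = 1.
Since 10 = 11 - 1, the graph is a forest and contains no cycle.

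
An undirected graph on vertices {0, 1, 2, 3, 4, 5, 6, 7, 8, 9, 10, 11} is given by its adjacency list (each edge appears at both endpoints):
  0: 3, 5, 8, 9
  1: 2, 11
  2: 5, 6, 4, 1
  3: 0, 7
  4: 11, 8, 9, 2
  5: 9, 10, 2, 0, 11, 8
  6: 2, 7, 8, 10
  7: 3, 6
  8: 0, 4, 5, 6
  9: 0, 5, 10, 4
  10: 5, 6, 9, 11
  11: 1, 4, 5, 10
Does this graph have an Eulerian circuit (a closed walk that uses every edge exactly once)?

Yes

Degrees: 0:4, 1:2, 2:4, 3:2, 4:4, 5:6, 6:4, 7:2, 8:4, 9:4, 10:4, 11:4
All degrees are even and the non-isolated vertices are connected — an Eulerian circuit exists.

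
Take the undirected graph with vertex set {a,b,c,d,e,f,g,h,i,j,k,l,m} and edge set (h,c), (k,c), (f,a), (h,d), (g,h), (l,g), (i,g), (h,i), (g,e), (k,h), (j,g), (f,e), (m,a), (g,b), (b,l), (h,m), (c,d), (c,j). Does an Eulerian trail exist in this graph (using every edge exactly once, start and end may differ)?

Degrees: a:2, b:2, c:4, d:2, e:2, f:2, g:6, h:6, i:2, j:2, k:2, l:2, m:2
Odd-degree vertices: none (0 total).
The non-isolated vertices are connected and exactly 0 have odd degree, so an Eulerian trail exists.

Yes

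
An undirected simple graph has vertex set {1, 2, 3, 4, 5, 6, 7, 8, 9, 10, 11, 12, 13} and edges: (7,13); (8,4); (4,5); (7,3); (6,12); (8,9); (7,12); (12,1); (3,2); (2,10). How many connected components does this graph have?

3

Component: {11}
Component: {4, 5, 8, 9}
Component: {1, 2, 3, 6, 7, 10, 12, 13}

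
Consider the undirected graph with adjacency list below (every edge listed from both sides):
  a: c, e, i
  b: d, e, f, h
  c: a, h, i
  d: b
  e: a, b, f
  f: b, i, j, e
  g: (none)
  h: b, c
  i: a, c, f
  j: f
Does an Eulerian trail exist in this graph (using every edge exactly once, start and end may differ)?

No

Degrees: a:3, b:4, c:3, d:1, e:3, f:4, g:0, h:2, i:3, j:1
Odd-degree vertices: a, c, d, e, i, j (6 total).
An Eulerian trail requires 0 or 2 odd-degree vertices; here there are 6.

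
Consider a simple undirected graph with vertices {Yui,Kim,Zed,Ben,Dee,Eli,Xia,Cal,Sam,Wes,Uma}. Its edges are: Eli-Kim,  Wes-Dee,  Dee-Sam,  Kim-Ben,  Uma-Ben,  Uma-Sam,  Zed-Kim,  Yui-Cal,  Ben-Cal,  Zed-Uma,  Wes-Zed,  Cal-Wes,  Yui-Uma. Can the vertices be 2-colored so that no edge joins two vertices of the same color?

No

The cycle Zed-Wes-Cal-Ben-Uma-Zed has length 5, which is odd, so the graph is not bipartite.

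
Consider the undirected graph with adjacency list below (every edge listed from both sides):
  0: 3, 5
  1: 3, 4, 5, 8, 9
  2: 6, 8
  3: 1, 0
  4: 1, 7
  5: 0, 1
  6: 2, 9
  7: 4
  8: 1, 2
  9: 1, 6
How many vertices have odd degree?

2

Degrees: 0:2, 1:5, 2:2, 3:2, 4:2, 5:2, 6:2, 7:1, 8:2, 9:2
Odd-degree vertices: 1, 7.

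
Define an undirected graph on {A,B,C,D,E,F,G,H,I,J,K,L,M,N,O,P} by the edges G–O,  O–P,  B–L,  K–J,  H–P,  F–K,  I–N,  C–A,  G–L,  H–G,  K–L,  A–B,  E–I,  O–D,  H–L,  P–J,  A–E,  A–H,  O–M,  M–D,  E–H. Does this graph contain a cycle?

|V| = 16, |E| = 21, number of components = 1.
Since 21 > 16 - 1, a cycle must exist; for instance H-P-O-G-H.

Yes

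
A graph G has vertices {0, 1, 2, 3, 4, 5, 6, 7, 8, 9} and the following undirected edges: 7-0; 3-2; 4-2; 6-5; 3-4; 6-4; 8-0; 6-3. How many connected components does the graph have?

4

Component: {1}
Component: {9}
Component: {0, 7, 8}
Component: {2, 3, 4, 5, 6}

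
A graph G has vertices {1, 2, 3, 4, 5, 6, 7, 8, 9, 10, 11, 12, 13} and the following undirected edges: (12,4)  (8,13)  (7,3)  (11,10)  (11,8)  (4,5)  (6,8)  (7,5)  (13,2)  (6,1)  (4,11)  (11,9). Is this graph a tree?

|V| = 13, |E| = 12.
It is connected with exactly 12 edges, hence acyclic — it is a tree.

Yes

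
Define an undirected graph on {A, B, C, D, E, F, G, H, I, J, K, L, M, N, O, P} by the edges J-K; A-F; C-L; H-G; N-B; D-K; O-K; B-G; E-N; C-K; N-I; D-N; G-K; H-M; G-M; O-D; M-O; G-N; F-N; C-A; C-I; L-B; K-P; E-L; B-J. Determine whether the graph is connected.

Yes

Starting from A and exploring outward reaches every vertex (A, F, C, N, K, I, L, D, E, G, B, O, J, P, H, M); the graph is connected.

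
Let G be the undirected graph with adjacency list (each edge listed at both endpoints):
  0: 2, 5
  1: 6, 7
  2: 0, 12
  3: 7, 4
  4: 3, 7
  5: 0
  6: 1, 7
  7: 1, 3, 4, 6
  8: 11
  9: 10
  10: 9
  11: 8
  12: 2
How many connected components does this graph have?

Component: {8, 11}
Component: {9, 10}
Component: {0, 2, 5, 12}
Component: {1, 3, 4, 6, 7}

4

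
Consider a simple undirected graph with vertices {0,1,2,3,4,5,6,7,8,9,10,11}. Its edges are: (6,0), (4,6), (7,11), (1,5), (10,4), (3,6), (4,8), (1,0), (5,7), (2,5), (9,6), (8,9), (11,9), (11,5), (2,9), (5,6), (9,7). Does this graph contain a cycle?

Yes

|V| = 12, |E| = 17, number of components = 1.
One cycle is 6-5-2-9-8-4-6.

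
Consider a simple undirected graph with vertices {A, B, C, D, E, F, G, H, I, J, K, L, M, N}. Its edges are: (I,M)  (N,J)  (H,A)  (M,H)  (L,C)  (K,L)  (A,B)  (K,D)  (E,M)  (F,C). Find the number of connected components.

Component: {G}
Component: {J, N}
Component: {C, D, F, K, L}
Component: {A, B, E, H, I, M}

4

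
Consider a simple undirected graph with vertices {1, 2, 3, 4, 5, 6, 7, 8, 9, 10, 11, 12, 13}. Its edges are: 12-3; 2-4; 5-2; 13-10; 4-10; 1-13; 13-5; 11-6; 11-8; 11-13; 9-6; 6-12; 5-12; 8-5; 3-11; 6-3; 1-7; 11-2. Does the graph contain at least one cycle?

|V| = 13, |E| = 18, number of components = 1.
One cycle is 11-6-3-11.

Yes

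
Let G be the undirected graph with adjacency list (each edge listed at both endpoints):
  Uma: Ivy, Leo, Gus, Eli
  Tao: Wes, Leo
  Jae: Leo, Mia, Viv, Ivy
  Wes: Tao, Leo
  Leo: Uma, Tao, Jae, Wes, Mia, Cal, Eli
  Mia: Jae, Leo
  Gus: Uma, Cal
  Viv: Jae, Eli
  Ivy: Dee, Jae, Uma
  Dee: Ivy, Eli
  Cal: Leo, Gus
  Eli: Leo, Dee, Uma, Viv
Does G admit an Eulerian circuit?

No

Degrees: Uma:4, Tao:2, Jae:4, Wes:2, Leo:7, Mia:2, Gus:2, Viv:2, Ivy:3, Dee:2, Cal:2, Eli:4
Vertices with odd degree: Leo, Ivy. An Eulerian circuit requires all degrees even.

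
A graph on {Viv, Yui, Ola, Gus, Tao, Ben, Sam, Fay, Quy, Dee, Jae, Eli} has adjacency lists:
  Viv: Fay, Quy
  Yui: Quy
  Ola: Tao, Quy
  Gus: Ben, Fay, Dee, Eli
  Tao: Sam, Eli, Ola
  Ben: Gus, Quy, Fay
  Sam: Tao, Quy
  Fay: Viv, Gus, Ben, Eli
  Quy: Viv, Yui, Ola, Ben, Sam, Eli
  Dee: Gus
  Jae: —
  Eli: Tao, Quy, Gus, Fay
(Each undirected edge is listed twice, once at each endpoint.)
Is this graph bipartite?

The cycle Gus-Fay-Eli-Gus has length 3, which is odd, so the graph is not bipartite.

No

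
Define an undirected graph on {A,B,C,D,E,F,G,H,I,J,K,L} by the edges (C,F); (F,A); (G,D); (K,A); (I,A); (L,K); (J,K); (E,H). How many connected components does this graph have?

4

Component: {B}
Component: {D, G}
Component: {E, H}
Component: {A, C, F, I, J, K, L}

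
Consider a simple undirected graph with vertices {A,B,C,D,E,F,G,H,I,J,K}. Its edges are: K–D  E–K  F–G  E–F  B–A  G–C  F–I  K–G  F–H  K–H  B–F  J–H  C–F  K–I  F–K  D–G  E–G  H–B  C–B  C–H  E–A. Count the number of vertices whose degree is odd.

Degrees: A:2, B:4, C:4, D:2, E:4, F:7, G:5, H:5, I:2, J:1, K:6
Odd-degree vertices: F, G, H, J.

4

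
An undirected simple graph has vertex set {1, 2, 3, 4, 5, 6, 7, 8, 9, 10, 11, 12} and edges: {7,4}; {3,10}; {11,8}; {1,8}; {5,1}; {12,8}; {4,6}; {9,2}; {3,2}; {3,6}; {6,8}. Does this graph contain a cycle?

No

|V| = 12, |E| = 11, number of components = 1.
Since 11 = 12 - 1, the graph is a forest and contains no cycle.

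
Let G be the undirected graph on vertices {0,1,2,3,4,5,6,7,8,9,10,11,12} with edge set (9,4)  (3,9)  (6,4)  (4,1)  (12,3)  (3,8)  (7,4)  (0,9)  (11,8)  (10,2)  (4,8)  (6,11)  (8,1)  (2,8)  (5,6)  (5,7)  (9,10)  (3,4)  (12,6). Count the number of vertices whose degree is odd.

2

Degrees: 0:1, 1:2, 2:2, 3:4, 4:6, 5:2, 6:4, 7:2, 8:5, 9:4, 10:2, 11:2, 12:2
Odd-degree vertices: 0, 8.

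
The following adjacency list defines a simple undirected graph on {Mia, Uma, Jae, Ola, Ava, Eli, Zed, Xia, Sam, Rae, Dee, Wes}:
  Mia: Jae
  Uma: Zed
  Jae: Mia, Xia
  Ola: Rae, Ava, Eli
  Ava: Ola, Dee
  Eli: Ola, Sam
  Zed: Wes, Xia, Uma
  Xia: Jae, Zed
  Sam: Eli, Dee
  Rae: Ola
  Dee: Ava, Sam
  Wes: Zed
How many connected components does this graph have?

2

Component: {Mia, Uma, Jae, Zed, Xia, Wes}
Component: {Ola, Ava, Eli, Sam, Rae, Dee}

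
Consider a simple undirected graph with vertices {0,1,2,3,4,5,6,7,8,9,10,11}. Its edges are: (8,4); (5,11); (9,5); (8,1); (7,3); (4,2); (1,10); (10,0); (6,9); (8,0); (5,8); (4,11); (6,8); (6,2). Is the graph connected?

Component: {3, 7}
Component: {0, 1, 2, 4, 5, 6, 8, 9, 10, 11}
No edge joins these 2 groups, so the graph is disconnected.

No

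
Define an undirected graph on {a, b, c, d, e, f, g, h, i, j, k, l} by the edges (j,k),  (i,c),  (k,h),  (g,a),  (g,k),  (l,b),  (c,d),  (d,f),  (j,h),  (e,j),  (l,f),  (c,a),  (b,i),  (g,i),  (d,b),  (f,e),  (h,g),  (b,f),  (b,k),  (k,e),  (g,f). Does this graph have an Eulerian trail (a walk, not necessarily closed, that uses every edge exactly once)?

Degrees: a:2, b:5, c:3, d:3, e:3, f:5, g:5, h:3, i:3, j:3, k:5, l:2
Odd-degree vertices: b, c, d, e, f, g, h, i, j, k (10 total).
An Eulerian trail requires 0 or 2 odd-degree vertices; here there are 10.

No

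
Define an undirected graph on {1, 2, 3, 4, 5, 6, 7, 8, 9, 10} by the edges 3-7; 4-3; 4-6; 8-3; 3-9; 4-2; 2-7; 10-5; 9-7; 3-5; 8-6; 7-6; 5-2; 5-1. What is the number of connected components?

1

Component: {1, 2, 3, 4, 5, 6, 7, 8, 9, 10}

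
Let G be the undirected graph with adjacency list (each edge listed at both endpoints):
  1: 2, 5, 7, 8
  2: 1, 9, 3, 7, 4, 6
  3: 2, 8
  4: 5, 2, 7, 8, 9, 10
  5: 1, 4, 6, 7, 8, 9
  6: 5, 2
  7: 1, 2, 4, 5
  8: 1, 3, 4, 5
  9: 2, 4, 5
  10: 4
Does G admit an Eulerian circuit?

Degrees: 1:4, 2:6, 3:2, 4:6, 5:6, 6:2, 7:4, 8:4, 9:3, 10:1
Vertices with odd degree: 9, 10. An Eulerian circuit requires all degrees even.

No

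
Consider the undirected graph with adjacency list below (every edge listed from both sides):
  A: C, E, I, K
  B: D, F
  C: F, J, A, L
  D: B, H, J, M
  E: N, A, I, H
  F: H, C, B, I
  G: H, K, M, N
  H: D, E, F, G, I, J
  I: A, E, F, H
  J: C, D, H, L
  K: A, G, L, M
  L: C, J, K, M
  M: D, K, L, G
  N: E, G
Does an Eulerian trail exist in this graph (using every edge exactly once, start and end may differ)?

Degrees: A:4, B:2, C:4, D:4, E:4, F:4, G:4, H:6, I:4, J:4, K:4, L:4, M:4, N:2
Odd-degree vertices: none (0 total).
With 0 odd-degree vertices and all edges in one connected piece, an Eulerian trail exists.

Yes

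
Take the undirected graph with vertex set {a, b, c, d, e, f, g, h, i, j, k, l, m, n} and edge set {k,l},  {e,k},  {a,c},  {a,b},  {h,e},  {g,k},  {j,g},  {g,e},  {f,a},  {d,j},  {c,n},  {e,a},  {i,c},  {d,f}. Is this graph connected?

No

Component: {m}
Component: {a, b, c, d, e, f, g, h, i, j, k, l, n}
There are 2 separate components, so the graph is not connected.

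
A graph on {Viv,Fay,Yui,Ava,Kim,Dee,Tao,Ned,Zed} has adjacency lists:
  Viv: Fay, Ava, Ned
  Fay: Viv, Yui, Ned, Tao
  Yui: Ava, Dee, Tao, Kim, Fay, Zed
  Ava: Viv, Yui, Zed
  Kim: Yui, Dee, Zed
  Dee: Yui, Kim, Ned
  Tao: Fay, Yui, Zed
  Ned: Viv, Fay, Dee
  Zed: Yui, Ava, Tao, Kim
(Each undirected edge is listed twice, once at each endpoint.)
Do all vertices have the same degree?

No

Degrees: Viv:3, Fay:4, Yui:6, Ava:3, Kim:3, Dee:3, Tao:3, Ned:3, Zed:4
Degrees are not all equal (e.g. deg(Viv)=3 but deg(Yui)=6); not regular.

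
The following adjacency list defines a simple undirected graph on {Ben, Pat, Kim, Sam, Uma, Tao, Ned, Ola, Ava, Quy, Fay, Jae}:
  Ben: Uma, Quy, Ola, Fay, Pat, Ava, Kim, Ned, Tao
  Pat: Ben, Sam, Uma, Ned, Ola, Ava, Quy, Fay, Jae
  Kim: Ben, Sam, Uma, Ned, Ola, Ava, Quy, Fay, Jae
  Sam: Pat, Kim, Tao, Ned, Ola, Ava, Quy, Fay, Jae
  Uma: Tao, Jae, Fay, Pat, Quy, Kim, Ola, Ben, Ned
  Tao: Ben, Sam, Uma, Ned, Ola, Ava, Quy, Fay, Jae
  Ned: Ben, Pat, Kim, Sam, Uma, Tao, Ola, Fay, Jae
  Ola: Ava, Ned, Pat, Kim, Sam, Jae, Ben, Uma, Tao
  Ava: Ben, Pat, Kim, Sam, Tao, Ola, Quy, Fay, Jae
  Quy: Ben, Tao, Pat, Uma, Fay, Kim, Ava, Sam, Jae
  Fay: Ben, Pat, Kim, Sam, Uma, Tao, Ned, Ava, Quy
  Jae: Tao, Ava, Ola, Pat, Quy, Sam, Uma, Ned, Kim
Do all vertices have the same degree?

Yes

Degrees: Ben:9, Pat:9, Kim:9, Sam:9, Uma:9, Tao:9, Ned:9, Ola:9, Ava:9, Quy:9, Fay:9, Jae:9
All degrees equal 9; the graph is regular.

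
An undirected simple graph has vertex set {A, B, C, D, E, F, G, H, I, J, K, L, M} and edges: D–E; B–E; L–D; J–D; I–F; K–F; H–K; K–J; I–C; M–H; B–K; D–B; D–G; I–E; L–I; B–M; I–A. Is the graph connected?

Yes

Starting from A and exploring outward reaches every vertex (A, I, L, C, F, E, D, K, B, G, J, H, M); the graph is connected.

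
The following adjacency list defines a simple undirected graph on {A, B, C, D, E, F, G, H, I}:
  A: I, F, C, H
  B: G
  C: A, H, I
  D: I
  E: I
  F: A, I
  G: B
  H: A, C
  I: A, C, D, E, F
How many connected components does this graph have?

2

Component: {B, G}
Component: {A, C, D, E, F, H, I}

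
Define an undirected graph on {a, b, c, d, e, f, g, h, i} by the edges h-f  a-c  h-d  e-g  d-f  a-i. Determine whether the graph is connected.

Component: {b}
Component: {e, g}
Component: {a, c, i}
Component: {d, f, h}
No edge joins these 4 groups, so the graph is disconnected.

No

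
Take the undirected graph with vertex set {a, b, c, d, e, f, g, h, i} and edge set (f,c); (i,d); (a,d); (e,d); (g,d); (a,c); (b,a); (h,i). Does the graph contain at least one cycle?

|V| = 9, |E| = 8, number of components = 1.
A forest on 9 vertices with 1 component has exactly 8 edges, which matches — so no cycle.

No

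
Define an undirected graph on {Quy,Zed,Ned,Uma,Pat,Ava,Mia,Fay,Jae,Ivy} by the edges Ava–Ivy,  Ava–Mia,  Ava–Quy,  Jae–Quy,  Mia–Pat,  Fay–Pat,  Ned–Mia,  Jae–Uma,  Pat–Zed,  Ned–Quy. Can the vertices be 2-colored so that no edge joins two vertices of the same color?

Yes

A valid 2-coloring puts {Ned, Pat, Ava, Jae} on one side and {Quy, Zed, Uma, Mia, Fay, Ivy} on the other; every edge crosses between the two sides.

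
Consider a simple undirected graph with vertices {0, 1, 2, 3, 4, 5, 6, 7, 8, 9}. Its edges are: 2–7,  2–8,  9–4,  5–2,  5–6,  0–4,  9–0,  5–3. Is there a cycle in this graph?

The graph has 10 vertices, 8 edges, and 3 connected components.
Since 8 > 10 - 3, a cycle must exist; for instance 0-4-9-0.

Yes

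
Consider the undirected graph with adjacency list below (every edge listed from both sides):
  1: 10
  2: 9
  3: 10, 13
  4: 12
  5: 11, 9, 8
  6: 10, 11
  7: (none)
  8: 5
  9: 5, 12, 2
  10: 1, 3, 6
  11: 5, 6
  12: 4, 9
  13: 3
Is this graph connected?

No

Component: {7}
Component: {1, 2, 3, 4, 5, 6, 8, 9, 10, 11, 12, 13}
There are 2 separate components, so the graph is not connected.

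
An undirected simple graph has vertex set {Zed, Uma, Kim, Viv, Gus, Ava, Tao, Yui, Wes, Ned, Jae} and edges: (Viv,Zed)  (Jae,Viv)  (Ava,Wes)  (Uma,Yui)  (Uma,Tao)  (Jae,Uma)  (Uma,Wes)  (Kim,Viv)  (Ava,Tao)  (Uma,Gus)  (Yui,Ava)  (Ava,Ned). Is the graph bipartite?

Partition the vertices as {Uma, Viv, Ava} vs {Zed, Kim, Gus, Tao, Yui, Wes, Ned, Jae}. Each listed edge has one endpoint in each part, so the graph is bipartite.

Yes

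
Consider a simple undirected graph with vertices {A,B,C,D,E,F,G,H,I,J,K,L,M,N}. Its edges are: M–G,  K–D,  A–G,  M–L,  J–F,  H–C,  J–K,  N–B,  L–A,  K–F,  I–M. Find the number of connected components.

5

Component: {E}
Component: {B, N}
Component: {C, H}
Component: {D, F, J, K}
Component: {A, G, I, L, M}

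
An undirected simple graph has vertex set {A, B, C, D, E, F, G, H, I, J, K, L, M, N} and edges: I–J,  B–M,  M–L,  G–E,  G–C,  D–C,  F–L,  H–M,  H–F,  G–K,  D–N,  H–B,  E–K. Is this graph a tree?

The graph has 14 vertices and 13 edges.
It splits into 4 components, so it cannot be a tree.

No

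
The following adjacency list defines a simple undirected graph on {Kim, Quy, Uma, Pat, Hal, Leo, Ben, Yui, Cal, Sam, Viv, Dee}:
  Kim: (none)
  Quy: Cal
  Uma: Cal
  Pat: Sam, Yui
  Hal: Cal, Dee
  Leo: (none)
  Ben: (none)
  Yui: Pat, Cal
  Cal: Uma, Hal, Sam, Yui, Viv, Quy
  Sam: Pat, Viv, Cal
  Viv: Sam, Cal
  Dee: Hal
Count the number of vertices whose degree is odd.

4

Degrees: Kim:0, Quy:1, Uma:1, Pat:2, Hal:2, Leo:0, Ben:0, Yui:2, Cal:6, Sam:3, Viv:2, Dee:1
Odd-degree vertices: Quy, Uma, Sam, Dee.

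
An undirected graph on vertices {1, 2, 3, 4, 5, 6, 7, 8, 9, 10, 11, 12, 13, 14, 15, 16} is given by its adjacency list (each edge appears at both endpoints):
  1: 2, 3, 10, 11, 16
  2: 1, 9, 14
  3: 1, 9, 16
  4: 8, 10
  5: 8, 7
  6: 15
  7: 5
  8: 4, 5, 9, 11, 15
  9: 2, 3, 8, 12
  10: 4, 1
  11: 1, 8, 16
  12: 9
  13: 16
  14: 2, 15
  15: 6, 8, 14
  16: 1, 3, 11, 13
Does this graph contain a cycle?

Yes

|V| = 16, |E| = 21, number of components = 1.
Since 21 > 16 - 1, a cycle must exist; for instance 1-3-9-8-15-14-2-1.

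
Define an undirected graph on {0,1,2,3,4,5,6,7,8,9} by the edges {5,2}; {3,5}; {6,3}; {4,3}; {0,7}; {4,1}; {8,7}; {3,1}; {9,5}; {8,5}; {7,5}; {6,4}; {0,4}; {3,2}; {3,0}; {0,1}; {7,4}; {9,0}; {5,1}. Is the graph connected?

Yes

Starting from 0 and exploring outward reaches every vertex (0, 3, 7, 1, 9, 4, 2, 5, 6, 8); the graph is connected.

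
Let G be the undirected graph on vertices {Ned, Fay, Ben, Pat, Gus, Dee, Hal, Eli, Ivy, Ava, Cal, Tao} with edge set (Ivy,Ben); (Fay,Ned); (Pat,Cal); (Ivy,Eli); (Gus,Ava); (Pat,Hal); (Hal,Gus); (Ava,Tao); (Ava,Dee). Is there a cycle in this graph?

|V| = 12, |E| = 9, number of components = 3.
A forest on 12 vertices with 3 components has exactly 9 edges, which matches — so no cycle.

No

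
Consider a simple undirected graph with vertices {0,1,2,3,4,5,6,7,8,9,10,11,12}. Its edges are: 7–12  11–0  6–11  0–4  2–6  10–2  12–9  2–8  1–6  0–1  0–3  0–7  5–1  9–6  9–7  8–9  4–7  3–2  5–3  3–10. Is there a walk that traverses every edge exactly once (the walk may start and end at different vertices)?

Degrees: 0:5, 1:3, 2:4, 3:4, 4:2, 5:2, 6:4, 7:4, 8:2, 9:4, 10:2, 11:2, 12:2
Odd-degree vertices: 0, 1 (2 total).
The non-isolated vertices are connected and exactly 2 have odd degree, so an Eulerian trail exists (from 0 to 1).

Yes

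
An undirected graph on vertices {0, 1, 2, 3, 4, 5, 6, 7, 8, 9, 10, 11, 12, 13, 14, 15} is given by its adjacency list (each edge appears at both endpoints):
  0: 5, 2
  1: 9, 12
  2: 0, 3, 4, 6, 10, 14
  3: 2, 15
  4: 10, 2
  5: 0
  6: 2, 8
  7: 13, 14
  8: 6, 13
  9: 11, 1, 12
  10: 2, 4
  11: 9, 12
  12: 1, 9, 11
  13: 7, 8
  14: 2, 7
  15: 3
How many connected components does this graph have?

2

Component: {1, 9, 11, 12}
Component: {0, 2, 3, 4, 5, 6, 7, 8, 10, 13, 14, 15}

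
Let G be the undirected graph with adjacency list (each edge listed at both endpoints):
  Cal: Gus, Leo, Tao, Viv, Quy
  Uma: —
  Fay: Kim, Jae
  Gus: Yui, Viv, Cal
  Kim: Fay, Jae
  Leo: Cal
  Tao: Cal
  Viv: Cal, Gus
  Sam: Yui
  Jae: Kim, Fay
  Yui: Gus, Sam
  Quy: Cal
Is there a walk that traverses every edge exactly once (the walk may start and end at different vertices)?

Degrees: Cal:5, Uma:0, Fay:2, Gus:3, Kim:2, Leo:1, Tao:1, Viv:2, Sam:1, Jae:2, Yui:2, Quy:1
Odd-degree vertices: Cal, Gus, Leo, Tao, Sam, Quy (6 total).
An Eulerian trail requires 0 or 2 odd-degree vertices; here there are 6.

No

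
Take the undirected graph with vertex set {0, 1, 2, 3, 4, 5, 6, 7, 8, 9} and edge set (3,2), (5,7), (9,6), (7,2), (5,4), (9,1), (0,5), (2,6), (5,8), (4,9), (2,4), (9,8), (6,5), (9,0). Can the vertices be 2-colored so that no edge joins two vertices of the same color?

A valid 2-coloring puts {2, 5, 9} on one side and {0, 1, 3, 4, 6, 7, 8} on the other; every edge crosses between the two sides.

Yes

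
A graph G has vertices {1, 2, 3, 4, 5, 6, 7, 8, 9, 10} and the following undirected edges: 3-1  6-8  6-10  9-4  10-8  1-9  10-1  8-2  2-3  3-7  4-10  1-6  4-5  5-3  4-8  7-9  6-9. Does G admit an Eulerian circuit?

Degrees: 1:4, 2:2, 3:4, 4:4, 5:2, 6:4, 7:2, 8:4, 9:4, 10:4
All degrees are even and the non-isolated vertices are connected — an Eulerian circuit exists.

Yes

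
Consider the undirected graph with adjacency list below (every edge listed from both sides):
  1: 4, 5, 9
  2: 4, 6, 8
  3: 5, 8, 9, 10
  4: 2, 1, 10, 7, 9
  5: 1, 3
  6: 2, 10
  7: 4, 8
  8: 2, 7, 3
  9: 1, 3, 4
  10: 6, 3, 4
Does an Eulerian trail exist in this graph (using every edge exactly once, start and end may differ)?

No

Degrees: 1:3, 2:3, 3:4, 4:5, 5:2, 6:2, 7:2, 8:3, 9:3, 10:3
Odd-degree vertices: 1, 2, 4, 8, 9, 10 (6 total).
With 6 odd-degree vertices (more than two), no single trail can use every edge.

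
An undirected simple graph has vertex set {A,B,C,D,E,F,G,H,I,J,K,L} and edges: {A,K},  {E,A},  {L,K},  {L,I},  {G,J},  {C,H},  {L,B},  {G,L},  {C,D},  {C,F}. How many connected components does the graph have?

2

Component: {C, D, F, H}
Component: {A, B, E, G, I, J, K, L}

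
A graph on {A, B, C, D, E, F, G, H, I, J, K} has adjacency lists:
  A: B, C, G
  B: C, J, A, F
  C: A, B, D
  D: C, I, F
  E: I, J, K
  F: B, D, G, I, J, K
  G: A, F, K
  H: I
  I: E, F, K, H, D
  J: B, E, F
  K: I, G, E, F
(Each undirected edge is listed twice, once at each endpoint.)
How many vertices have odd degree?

8

Degrees: A:3, B:4, C:3, D:3, E:3, F:6, G:3, H:1, I:5, J:3, K:4
Odd-degree vertices: A, C, D, E, G, H, I, J.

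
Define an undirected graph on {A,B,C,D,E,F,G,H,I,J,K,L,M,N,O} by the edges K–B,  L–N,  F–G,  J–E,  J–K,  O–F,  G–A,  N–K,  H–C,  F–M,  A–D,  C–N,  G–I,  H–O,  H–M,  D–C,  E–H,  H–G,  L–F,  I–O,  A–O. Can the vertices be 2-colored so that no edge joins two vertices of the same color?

The cycle H-C-D-A-O-H has length 5, which is odd, so the graph is not bipartite.

No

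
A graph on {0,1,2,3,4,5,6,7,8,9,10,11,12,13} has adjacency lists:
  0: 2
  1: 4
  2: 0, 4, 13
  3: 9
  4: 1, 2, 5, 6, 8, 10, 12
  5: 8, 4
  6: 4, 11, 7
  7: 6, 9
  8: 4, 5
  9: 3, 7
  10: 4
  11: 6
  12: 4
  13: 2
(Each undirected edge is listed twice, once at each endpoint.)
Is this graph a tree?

The graph has 14 vertices and 14 edges.
A tree on 14 vertices has exactly 13 edges; this graph has 14, so it contains a cycle and is not a tree.

No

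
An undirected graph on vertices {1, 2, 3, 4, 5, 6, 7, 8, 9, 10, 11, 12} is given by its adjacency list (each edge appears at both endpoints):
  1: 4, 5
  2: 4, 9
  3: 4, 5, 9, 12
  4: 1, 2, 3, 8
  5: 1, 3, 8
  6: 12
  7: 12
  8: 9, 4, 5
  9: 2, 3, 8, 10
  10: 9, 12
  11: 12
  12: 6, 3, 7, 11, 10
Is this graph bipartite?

Yes

Color {4, 5, 9, 12} black and {1, 2, 3, 6, 7, 8, 10, 11} white. No edge joins two same-colored vertices, so the graph is bipartite.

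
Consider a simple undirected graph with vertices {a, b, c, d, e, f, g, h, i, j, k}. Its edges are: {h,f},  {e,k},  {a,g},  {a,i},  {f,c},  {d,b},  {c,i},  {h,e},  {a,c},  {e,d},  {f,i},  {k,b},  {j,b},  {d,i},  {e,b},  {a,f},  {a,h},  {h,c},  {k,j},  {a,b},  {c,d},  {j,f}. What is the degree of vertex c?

Neighbors of c: a, d, f, h, i.

5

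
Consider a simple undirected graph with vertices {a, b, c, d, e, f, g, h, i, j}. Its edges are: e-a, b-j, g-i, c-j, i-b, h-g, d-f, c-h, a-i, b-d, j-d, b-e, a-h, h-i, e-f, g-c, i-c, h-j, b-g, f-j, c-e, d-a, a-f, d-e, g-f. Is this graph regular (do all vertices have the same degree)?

Degrees: a:5, b:5, c:5, d:5, e:5, f:5, g:5, h:5, i:5, j:5
All degrees equal 5; the graph is regular.

Yes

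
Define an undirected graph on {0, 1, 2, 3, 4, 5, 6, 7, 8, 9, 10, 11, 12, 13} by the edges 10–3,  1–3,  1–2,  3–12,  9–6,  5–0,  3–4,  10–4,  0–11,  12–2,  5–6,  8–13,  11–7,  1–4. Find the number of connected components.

Component: {8, 13}
Component: {0, 5, 6, 7, 9, 11}
Component: {1, 2, 3, 4, 10, 12}

3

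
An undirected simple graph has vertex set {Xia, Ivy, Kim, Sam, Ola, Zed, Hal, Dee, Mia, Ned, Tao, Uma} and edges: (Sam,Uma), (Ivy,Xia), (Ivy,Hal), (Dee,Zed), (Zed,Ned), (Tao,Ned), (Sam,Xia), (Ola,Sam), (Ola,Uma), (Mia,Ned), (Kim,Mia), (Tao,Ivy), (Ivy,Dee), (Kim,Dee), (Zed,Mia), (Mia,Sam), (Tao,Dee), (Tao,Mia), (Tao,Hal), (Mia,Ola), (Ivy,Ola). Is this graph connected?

A breadth-first search from Xia visits Xia, Ivy, Sam, Tao, Dee, Hal, Ola, Uma, Mia, Ned, Zed, Kim — all 12 vertices — so the graph is connected.

Yes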